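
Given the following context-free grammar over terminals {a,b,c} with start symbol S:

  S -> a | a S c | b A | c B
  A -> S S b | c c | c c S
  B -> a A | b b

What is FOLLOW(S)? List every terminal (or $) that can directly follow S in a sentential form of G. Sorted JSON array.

Compute FIRST by fixpoint:
[1]
  A via A→c c: +{c}
  B via B→a A: +{a}
  B via B→b b: +{b}
  S via S→a: +{a}
  S via S→b A: +{b}
  S via S→c B: +{c}
  S: {a,b,c}  A: {c}  B: {a,b}
[2]
  A via A→S S b: +{a,b}
  S: {a,b,c}  A: {a,b,c}  B: {a,b}
[3] (no change)
  S: {a,b,c}  A: {a,b,c}  B: {a,b}

FOLLOW iteration:
FOLLOW(S) := {$}
round 1:
  A→S S b: FOLLOW(S) ⊇ FIRST(S) = {a,b,c}; new: +{a,b,c}
  S→b A: FOLLOW(A) ⊇ FOLLOW(S) ⊇ {$,a,b,c}; new: +{$,a,b,c}
  S→c B: FOLLOW(B) ⊇ FOLLOW(S) ⊇ {$,a,b,c}; new: +{$,a,b,c}
  S: {$,a,b,c}  A: {$,a,b,c}  B: {$,a,b,c}
round 2: (stable)
  S: {$,a,b,c}  A: {$,a,b,c}  B: {$,a,b,c}

FOLLOW(S) = ["$", "a", "b", "c"]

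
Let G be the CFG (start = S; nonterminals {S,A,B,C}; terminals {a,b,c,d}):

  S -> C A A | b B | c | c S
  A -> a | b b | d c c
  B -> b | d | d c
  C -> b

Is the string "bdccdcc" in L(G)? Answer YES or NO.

CNF form of G:
  S -> C X4 | T0 B | T2 S | c
  A -> T0 T0 | T1 X3 | a
  B -> T1 T2 | b | d
  C -> b
  T0 -> b
  T1 -> d
  T2 -> c
  X3 -> T2 T2
  X4 -> A A

CYK fill:
  T[0,0] 'b' = {B,C,T0}  orig:{B,C}
  T[1,1] 'd' = {B,T1}  orig:{B}
  T[2,2] 'c' = {S,T2}  orig:{S}
  T[3,3] 'c' = {S,T2}  orig:{S}
  T[4,4] 'd' = {B,T1}  orig:{B}
  T[5,5] 'c' = {S,T2}  orig:{S}
  T[6,6] 'c' = {S,T2}  orig:{S}
  T[0,1] 'bd' = {S}
  T[1,2] 'dc' = {B}
  T[2,3] 'cc' = {S,X3}  orig:{S}
  T[3,4] 'cd' = ∅
  T[4,5] 'dc' = {B}
  T[5,6] 'cc' = {S,X3}  orig:{S}
  T[0,2] 'bdc' = {S}
  T[1,3] 'dcc' = {A}
  T[2,4] 'ccd' = ∅
  T[3,5] 'cdc' = ∅
  T[4,6] 'dcc' = {A}
  T[0,3] 'bdcc' = ∅
  T[1,4] 'dccd' = ∅
  T[2,5] 'ccdc' = ∅
  T[3,6] 'cdcc' = ∅
  T[0,4] 'bdccd' = ∅
  T[1,5] 'dccdc' = ∅
  T[2,6] 'ccdcc' = ∅
  T[0,5] 'bdccdc' = ∅
  T[1,6] 'dccdcc' = {X4}  orig:{}
  T[0,6] 'bdccdcc' = {S}

S ∈ T[0,6] ⇒ YES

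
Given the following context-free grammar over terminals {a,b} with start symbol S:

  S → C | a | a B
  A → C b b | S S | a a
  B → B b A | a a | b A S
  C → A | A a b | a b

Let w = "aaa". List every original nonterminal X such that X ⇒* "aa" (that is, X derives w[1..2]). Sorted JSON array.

Convert to CNF:
  S -> A X7 | C X8 | S S | T1 B | T1 T0 | T1 T1 | a
  A -> C X2 | S S | T1 T1
  B -> B X3 | T0 X4 | T1 T1
  C -> A X5 | C X6 | S S | T1 T0 | T1 T1
  T0 -> b
  T1 -> a
  X2 -> T0 T0
  X3 -> T0 A
  X4 -> A S
  X5 -> T1 T0
  X6 -> T0 T0
  X7 -> T1 T0
  X8 -> T0 T0

CYK table (by increasing span) (cells [i..j] with 1 ≤ i ≤ j ≤ 2 only):
  T[1,1] 'a' = {S,T1}  orig:{S}
  T[2,2] 'a' = {S,T1}  orig:{S}
  T[1,2] 'aa' = {A,B,C,S}

Original NTs in T[1,2] deriving "aa": ["A", "B", "C", "S"]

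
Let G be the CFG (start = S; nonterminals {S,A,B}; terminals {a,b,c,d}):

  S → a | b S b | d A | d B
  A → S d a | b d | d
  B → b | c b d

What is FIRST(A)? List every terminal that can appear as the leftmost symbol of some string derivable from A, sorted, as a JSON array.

FIRST iteration:
pass 1:
  A via A→b d: +{b}
  A via A→d: +{d}
  B via B→b: +{b}
  B via B→c b d: +{c}
  S via S→a: +{a}
  S via S→b S b: +{b}
  S via S→d A: +{d}
  FIRST[S]={a,b,d}  FIRST[A]={b,d}  FIRST[B]={b,c}
pass 2:
  A via A→S d a: +{a}
  FIRST[S]={a,b,d}  FIRST[A]={a,b,d}  FIRST[B]={b,c}
pass 3: (stable)
  FIRST[S]={a,b,d}  FIRST[A]={a,b,d}  FIRST[B]={b,c}

FIRST(A) = ["a", "b", "d"]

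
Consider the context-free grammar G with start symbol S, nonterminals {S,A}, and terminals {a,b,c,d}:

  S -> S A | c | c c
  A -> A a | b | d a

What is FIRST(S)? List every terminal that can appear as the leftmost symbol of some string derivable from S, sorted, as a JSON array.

FIRST sets, iterate to fixpoint:
[1]
  A via A→b: +{b}
  A via A→d a: +{d}
  S via S→c: +{c}
  FIRST(S)={c}  FIRST(A)={b,d}
[2] — fixpoint
  FIRST(S)={c}  FIRST(A)={b,d}

FIRST(S) = ["c"]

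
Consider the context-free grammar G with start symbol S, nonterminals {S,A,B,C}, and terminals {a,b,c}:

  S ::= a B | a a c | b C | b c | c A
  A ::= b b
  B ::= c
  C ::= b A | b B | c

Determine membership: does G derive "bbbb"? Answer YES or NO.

Convert to CNF:
  S -> T0 C | T0 T2 | T1 B | T1 X3 | T2 A
  A -> T0 T0
  B -> c
  C -> T0 A | T0 B | c
  T0 -> b
  T1 -> a
  T2 -> c
  X3 -> T1 T2

CYK fill:
  [0..0]={T0}  "b"  orig:{}
  [1..1]={T0}  "b"  orig:{}
  [2..2]={T0}  "b"  orig:{}
  [3..3]={T0}  "b"  orig:{}
  [0..1]={A}  "bb"
  [1..2]={A}  "bb"
  [2..3]={A}  "bb"
  [0..2]={C}  "bbb"
  [1..3]={C}  "bbb"
  [0..3]={S}  "bbbb"

S ∈ T[0,3] ⇒ YES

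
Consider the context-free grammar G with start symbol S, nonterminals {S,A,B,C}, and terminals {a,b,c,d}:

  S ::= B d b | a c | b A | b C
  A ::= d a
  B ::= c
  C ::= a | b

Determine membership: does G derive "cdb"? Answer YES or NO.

CNF form of G:
  S -> B X4 | T1 T3 | T2 A | T2 C
  A -> T0 T1
  B -> c
  C -> a | b
  T0 -> d
  T1 -> a
  T2 -> b
  T3 -> c
  X4 -> T0 T2

CYK table (by increasing span):
  cell(0,0) c: {B,T3}  orig:{B}
  cell(1,1) d: {T0}  orig:{}
  cell(2,2) b: {C,T2}  orig:{C}
  cell(0,1) cd: ∅
  cell(1,2) db: {X4}  orig:{}
  cell(0,2) cdb: {S}

S ∈ T[0,2] ⇒ YES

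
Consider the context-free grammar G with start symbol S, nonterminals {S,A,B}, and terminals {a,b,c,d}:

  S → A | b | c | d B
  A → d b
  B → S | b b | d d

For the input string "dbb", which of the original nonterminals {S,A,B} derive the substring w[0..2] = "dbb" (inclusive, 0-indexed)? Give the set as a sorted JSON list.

CNF form of G:
  S -> T0 B | T0 T1 | b | c
  A -> T0 T1
  B -> T0 B | T0 T0 | T0 T1 | T1 T1 | b | c
  T0 -> d
  T1 -> b

CYK fill — only the sub-triangle for w[0..2]:
  cell(0,0) d: {T0}  orig:{}
  cell(1,1) b: {B,S,T1}  orig:{B,S}
  cell(2,2) b: {B,S,T1}  orig:{B,S}
  cell(0,1) db: {A,B,S}
  cell(1,2) bb: {B}
  cell(0,2) dbb: {B,S}

Original NTs in T[0,2] deriving "dbb": ["B", "S"]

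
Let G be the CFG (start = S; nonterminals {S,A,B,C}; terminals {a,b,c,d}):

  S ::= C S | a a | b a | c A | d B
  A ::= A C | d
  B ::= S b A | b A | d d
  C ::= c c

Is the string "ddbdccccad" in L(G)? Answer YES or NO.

Convert to CNF:
  S -> C S | T0 T3 | T1 B | T2 A | T3 T3
  A -> A C | d
  B -> S X4 | T0 A | T1 T1
  C -> T2 T2
  T0 -> b
  T1 -> d
  T2 -> c
  T3 -> a
  X4 -> T0 A

CYK fill:
  [0..0]={A,T1}  "d"  orig:{A}
  [1..1]={A,T1}  "d"  orig:{A}
  [2..2]={T0}  "b"  orig:{}
  [3..3]={A,T1}  "d"  orig:{A}
  [4..4]={T2}  "c"  orig:{}
  [5..5]={T2}  "c"  orig:{}
  [6..6]={T2}  "c"  orig:{}
  [7..7]={T2}  "c"  orig:{}
  [8..8]={T3}  "a"  orig:{}
  [9..9]={A,T1}  "d"  orig:{A}
  [0..1]={B}  "dd"
  [1..2]=∅  "db"
  [2..3]={B,X4}  "bd"  orig:{B}
  [3..4]=∅  "dc"
  [4..5]={C}  "cc"
  [5..6]={C}  "cc"
  [6..7]={C}  "cc"
  [7..8]=∅  "ca"
  [8..9]=∅  "ad"
  [0..2]=∅  "ddb"
  [1..3]={S}  "dbd"
  [2..4]=∅  "bdc"
  [3..5]={A}  "dcc"
  [4..6]=∅  "ccc"
  [5..7]=∅  "ccc"
  [6..8]=∅  "cca"
  [7..9]=∅  "cad"
  [0..3]=∅  "ddbd"
  [1..4]=∅  "dbdc"
  [2..5]={B,X4}  "bdcc"  orig:{B}
  [3..6]=∅  "dccc"
  [4..7]=∅  "cccc"
  [5..8]=∅  "ccca"
  [6..9]=∅  "ccad"
  [0..4]=∅  "ddbdc"
  [1..5]={S}  "dbdcc"
  [2..6]=∅  "bdccc"
  [3..7]={A}  "dcccc"
  [4..8]=∅  "cccca"
  [5..9]=∅  "cccad"
  [0..5]=∅  "ddbdcc"
  [1..6]=∅  "dbdccc"
  [2..7]={B,X4}  "bdcccc"  orig:{B}
  [3..8]=∅  "dcccca"
  [4..9]=∅  "ccccad"
  [0..6]=∅  "ddbdccc"
  [1..7]={S}  "dbdcccc"
  [2..8]=∅  "bdcccca"
  [3..9]=∅  "dccccad"
  [0..7]=∅  "ddbdcccc"
  [1..8]=∅  "dbdcccca"
  [2..9]=∅  "bdccccad"
  [0..8]=∅  "ddbdcccca"
  [1..9]=∅  "dbdccccad"
  [0..9]=∅  "ddbdccccad"

S ∉ T[0,9] ⇒ NO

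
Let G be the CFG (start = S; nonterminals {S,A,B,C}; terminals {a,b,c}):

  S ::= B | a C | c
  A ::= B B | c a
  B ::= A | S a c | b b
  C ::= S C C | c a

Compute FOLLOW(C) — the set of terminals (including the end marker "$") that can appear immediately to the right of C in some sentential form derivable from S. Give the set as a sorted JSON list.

FIRST sets, iterate to fixpoint:
iter 1:
  A via A→c a: +{c}
  B via B→A: +{c}
  B via B→b b: +{b}
  C via C→c a: +{c}
  S via S→B: +{b,c}
  S via S→a C: +{a}
  FIRST(S)={a,b,c}  FIRST(A)={c}  FIRST(B)={b,c}  FIRST(C)={c}
iter 2:
  A via A→B B: +{b}
  B via B→S a c: +{a}
  C via C→S C C: +{a,b}
  FIRST(S)={a,b,c}  FIRST(A)={b,c}  FIRST(B)={a,b,c}  FIRST(C)={a,b,c}
iter 3:
  A via A→B B: +{a}
  FIRST(S)={a,b,c}  FIRST(A)={a,b,c}  FIRST(B)={a,b,c}  FIRST(C)={a,b,c}
iter 4: done
  FIRST(S)={a,b,c}  FIRST(A)={a,b,c}  FIRST(B)={a,b,c}  FIRST(C)={a,b,c}

FOLLOW iteration:
FOLLOW(S) := {$}
pass 1:
  A→B B: FOLLOW(B) ⊇ FIRST(B) = {a,b,c}; new: +{a,b,c}
  B→A: FOLLOW(A) ⊇ FOLLOW(B) ⊇ {a,b,c}; new: +{a,b,c}
  B→S a c: FOLLOW(S) ⊇ FIRST(a) = {a}; new: +{a}
  C→S C C: FOLLOW(S) ⊇ FIRST(C) = {a,b,c}; new: +{b,c}
  C→S C C: FOLLOW(C) ⊇ FIRST(C) = {a,b,c}; new: +{a,b,c}
  S→B: FOLLOW(B) ⊇ FOLLOW(S) ⊇ {$,a,b,c}; new: +{$}
  S→a C: FOLLOW(C) ⊇ FOLLOW(S) ⊇ {$,a,b,c}; new: +{$}
  FOLLOW(S)={$,a,b,c}  FOLLOW(A)={a,b,c}  FOLLOW(B)={$,a,b,c}  FOLLOW(C)={$,a,b,c}
pass 2:
  B→A: FOLLOW(A) ⊇ FOLLOW(B) ⊇ {$,a,b,c}; new: +{$}
  FOLLOW(S)={$,a,b,c}  FOLLOW(A)={$,a,b,c}  FOLLOW(B)={$,a,b,c}  FOLLOW(C)={$,a,b,c}
pass 3: (stable)
  FOLLOW(S)={$,a,b,c}  FOLLOW(A)={$,a,b,c}  FOLLOW(B)={$,a,b,c}  FOLLOW(C)={$,a,b,c}

FOLLOW(C) = ["$", "a", "b", "c"]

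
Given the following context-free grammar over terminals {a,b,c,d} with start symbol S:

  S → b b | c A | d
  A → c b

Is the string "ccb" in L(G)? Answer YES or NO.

CNF form of G:
  S -> T0 A | T1 T1 | d
  A -> T0 T1
  T0 -> c
  T1 -> b

CYK table (by increasing span):
  cell(0,0) c: {T0}  orig:{}
  cell(1,1) c: {T0}  orig:{}
  cell(2,2) b: {T1}  orig:{}
  cell(0,1) cc: ∅
  cell(1,2) cb: {A}
  cell(0,2) ccb: {S}

S ∈ T[0,2] ⇒ YES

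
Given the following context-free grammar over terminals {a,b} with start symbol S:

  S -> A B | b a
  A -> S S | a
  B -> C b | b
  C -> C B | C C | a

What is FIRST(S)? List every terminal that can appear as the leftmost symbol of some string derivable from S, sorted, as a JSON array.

FIRST sets, iterate to fixpoint:
round 1:
  A via A→a: +{a}
  B via B→b: +{b}
  C via C→a: +{a}
  S via S→A B: +{a}
  S via S→b a: +{b}
  FIRST[S]={a,b}  FIRST[A]={a}  FIRST[B]={b}  FIRST[C]={a}
round 2:
  A via A→S S: +{b}
  B via B→C b: +{a}
  FIRST[S]={a,b}  FIRST[A]={a,b}  FIRST[B]={a,b}  FIRST[C]={a}
round 3: — fixpoint
  FIRST[S]={a,b}  FIRST[A]={a,b}  FIRST[B]={a,b}  FIRST[C]={a}

FIRST(S) = ["a", "b"]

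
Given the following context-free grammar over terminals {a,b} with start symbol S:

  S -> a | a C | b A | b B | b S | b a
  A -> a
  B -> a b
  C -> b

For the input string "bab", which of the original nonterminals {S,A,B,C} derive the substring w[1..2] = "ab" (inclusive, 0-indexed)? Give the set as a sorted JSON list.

Convert to CNF:
  S -> T0 C | T1 A | T1 B | T1 S | T1 T0 | a
  A -> a
  B -> T0 T1
  C -> b
  T0 -> a
  T1 -> b

CYK table (by increasing span) — only the sub-triangle for w[1..2]:
  [1..1]={A,S,T0}  "a"  orig:{A,S}
  [2..2]={C,T1}  "b"  orig:{C}
  [1..2]={B,S}  "ab"

Original NTs in T[1,2] deriving "ab": ["B", "S"]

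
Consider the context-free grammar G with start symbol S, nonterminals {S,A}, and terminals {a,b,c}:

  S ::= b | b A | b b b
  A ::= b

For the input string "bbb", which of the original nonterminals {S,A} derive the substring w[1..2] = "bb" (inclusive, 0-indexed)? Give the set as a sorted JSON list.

CNF form of G:
  S -> T0 A | T0 X1 | b
  A -> b
  T0 -> b
  X1 -> T0 T0

Fill CYK table bottom-up (cells [i..j] with 1 ≤ i ≤ j ≤ 2 only):
  [1..1]={A,S,T0}  "b"  orig:{A,S}
  [2..2]={A,S,T0}  "b"  orig:{A,S}
  [1..2]={S,X1}  "bb"  orig:{S}

Original NTs in T[1,2] deriving "bb": ["S"]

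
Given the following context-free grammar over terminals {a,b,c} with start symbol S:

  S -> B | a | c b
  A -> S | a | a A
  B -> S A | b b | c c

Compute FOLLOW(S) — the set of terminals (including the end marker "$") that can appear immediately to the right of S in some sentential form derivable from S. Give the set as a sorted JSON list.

FIRST iteration:
iter 1:
  A via A→a: +{a}
  B via B→b b: +{b}
  B via B→c c: +{c}
  S via S→B: +{b,c}
  S via S→a: +{a}
  FIRST(S)={a,b,c}  FIRST(A)={a}  FIRST(B)={b,c}
iter 2:
  A via A→S: +{b,c}
  B via B→S A: +{a}
  FIRST(S)={a,b,c}  FIRST(A)={a,b,c}  FIRST(B)={a,b,c}
iter 3: (no change)
  FIRST(S)={a,b,c}  FIRST(A)={a,b,c}  FIRST(B)={a,b,c}

FOLLOW iteration:
initialize: $ ∈ FOLLOW(S)
pass 1:
  B→S A: FOLLOW(S) ⊇ FIRST(A) = {a,b,c}; new: +{a,b,c}
  S→B: FOLLOW(B) ⊇ FOLLOW(S) ⊇ {$,a,b,c}; new: +{$,a,b,c}
  S: {$,a,b,c}  A: {}  B: {$,a,b,c}
pass 2:
  B→S A: FOLLOW(A) ⊇ FOLLOW(B) ⊇ {$,a,b,c}; new: +{$,a,b,c}
  S: {$,a,b,c}  A: {$,a,b,c}  B: {$,a,b,c}
pass 3: (stable)
  S: {$,a,b,c}  A: {$,a,b,c}  B: {$,a,b,c}

FOLLOW(S) = ["$", "a", "b", "c"]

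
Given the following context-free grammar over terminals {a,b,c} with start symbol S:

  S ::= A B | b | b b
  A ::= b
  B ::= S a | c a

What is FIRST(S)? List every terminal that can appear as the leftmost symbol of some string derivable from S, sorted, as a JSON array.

Compute FIRST by fixpoint:
round 1:
  A via A→b: +{b}
  B via B→c a: +{c}
  S via S→A B: +{b}
  FIRST[S]={b}  FIRST[A]={b}  FIRST[B]={c}
round 2:
  B via B→S a: +{b}
  FIRST[S]={b}  FIRST[A]={b}  FIRST[B]={b,c}
round 3: — fixpoint
  FIRST[S]={b}  FIRST[A]={b}  FIRST[B]={b,c}

FIRST(S) = ["b"]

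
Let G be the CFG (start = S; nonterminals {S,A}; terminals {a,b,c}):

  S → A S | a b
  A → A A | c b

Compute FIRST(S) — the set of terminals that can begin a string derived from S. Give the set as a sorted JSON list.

Compute FIRST by fixpoint:
pass 1:
  A via A→c b: +{c}
  S via S→A S: +{c}
  S via S→a b: +{a}
  FIRST(S)={a,c}  FIRST(A)={c}
pass 2: — fixpoint
  FIRST(S)={a,c}  FIRST(A)={c}

FIRST(S) = ["a", "c"]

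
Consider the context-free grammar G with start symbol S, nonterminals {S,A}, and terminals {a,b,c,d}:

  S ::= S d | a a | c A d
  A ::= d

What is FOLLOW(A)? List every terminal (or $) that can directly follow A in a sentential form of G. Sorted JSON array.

Compute FIRST by fixpoint:
pass 1:
  A via A→d: +{d}
  S via S→a a: +{a}
  S via S→c A d: +{c}
  S: {a,c}  A: {d}
pass 2: — fixpoint
  S: {a,c}  A: {d}

Compute FOLLOW by fixpoint:
FOLLOW(S) := {$}
pass 1:
  S→S d: FOLLOW(S) ⊇ FIRST(d) = {d}; new: +{d}
  S→c A d: FOLLOW(A) ⊇ FIRST(d) = {d}; new: +{d}
  FOLLOW[S]={$,d}  FOLLOW[A]={d}
pass 2: (stable)
  FOLLOW[S]={$,d}  FOLLOW[A]={d}

FOLLOW(A) = ["d"]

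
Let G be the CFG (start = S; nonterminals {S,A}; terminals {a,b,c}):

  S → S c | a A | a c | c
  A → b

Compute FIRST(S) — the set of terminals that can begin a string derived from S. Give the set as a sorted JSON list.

Compute FIRST by fixpoint:
round 1:
  A via A→b: +{b}
  S via S→a A: +{a}
  S via S→c: +{c}
  FIRST(S)={a,c}  FIRST(A)={b}
round 2: — fixpoint
  FIRST(S)={a,c}  FIRST(A)={b}

FIRST(S) = ["a", "c"]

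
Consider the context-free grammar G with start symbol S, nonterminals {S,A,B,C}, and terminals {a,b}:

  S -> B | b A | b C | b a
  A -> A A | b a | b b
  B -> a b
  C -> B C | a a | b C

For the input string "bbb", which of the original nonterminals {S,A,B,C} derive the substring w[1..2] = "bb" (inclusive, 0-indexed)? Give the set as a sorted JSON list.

CNF form of G:
  S -> T0 A | T0 C | T0 T1 | T1 T0
  A -> A A | T0 T0 | T0 T1
  B -> T1 T0
  C -> B C | T0 C | T1 T1
  T0 -> b
  T1 -> a

CYK table (by increasing span) (cells [i..j] with 1 ≤ i ≤ j ≤ 2 only):
  T[1,1] 'b' = {T0}  orig:{}
  T[2,2] 'b' = {T0}  orig:{}
  T[1,2] 'bb' = {A}

Original NTs in T[1,2] deriving "bb": ["A"]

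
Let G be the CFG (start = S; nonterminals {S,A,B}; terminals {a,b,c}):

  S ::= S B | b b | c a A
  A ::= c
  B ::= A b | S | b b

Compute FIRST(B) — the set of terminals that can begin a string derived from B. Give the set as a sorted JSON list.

Compute FIRST by fixpoint:
round 1:
  A via A→c: +{c}
  B via B→A b: +{c}
  B via B→b b: +{b}
  S via S→b b: +{b}
  S via S→c a A: +{c}
  FIRST[S]={b,c}  FIRST[A]={c}  FIRST[B]={b,c}
round 2: (no change)
  FIRST[S]={b,c}  FIRST[A]={c}  FIRST[B]={b,c}

FIRST(B) = ["b", "c"]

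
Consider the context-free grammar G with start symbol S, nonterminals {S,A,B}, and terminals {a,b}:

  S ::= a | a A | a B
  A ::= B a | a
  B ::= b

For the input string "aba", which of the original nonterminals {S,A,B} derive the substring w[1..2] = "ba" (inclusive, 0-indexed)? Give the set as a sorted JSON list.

Convert to CNF:
  S -> T0 A | T0 B | a
  A -> B T0 | a
  B -> b
  T0 -> a

CYK table (by increasing span), restricted to cells inside w[1..2]:
  cell(1,1) b: {B}
  cell(2,2) a: {A,S,T0}  orig:{A,S}
  cell(1,2) ba: {A}

Original NTs in T[1,2] deriving "ba": ["A"]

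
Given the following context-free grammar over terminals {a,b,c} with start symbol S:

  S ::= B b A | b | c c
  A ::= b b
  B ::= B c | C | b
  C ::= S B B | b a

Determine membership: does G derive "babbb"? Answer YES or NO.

CNF form of G:
  S -> B X5 | T1 T1 | b
  A -> T0 T0
  B -> B T1 | S X3 | T0 T2 | b
  C -> S X4 | T0 T2
  T0 -> b
  T1 -> c
  T2 -> a
  X3 -> B B
  X4 -> B B
  X5 -> T0 A

Fill CYK table bottom-up:
  T[0,0] 'b' = {B,S,T0}  orig:{B,S}
  T[1,1] 'a' = {T2}  orig:{}
  T[2,2] 'b' = {B,S,T0}  orig:{B,S}
  T[3,3] 'b' = {B,S,T0}  orig:{B,S}
  T[4,4] 'b' = {B,S,T0}  orig:{B,S}
  T[0,1] 'ba' = {B,C}
  T[1,2] 'ab' = ∅
  T[2,3] 'bb' = {A,X3,X4}  orig:{A}
  T[3,4] 'bb' = {A,X3,X4}  orig:{A}
  T[0,2] 'bab' = {X3,X4}  orig:{}
  T[1,3] 'abb' = ∅
  T[2,4] 'bbb' = {B,C,X5}  orig:{B,C}
  T[0,3] 'babb' = ∅
  T[1,4] 'abbb' = ∅
  T[0,4] 'babbb' = {S,X3,X4}  orig:{S}

S ∈ T[0,4] ⇒ YES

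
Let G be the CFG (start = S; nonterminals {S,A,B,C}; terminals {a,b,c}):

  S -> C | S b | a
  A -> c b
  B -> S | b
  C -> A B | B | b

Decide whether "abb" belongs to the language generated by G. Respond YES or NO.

Convert to CNF:
  S -> A B | S T1 | a | b
  A -> T0 T1
  B -> A B | S T1 | a | b
  C -> A B | S T1 | a | b
  T0 -> c
  T1 -> b

CYK table (by increasing span):
  cell(0,0) a: {B,C,S}
  cell(1,1) b: {B,C,S,T1}  orig:{B,C,S}
  cell(2,2) b: {B,C,S,T1}  orig:{B,C,S}
  cell(0,1) ab: {B,C,S}
  cell(1,2) bb: {B,C,S}
  cell(0,2) abb: {B,C,S}

S ∈ T[0,2] ⇒ YES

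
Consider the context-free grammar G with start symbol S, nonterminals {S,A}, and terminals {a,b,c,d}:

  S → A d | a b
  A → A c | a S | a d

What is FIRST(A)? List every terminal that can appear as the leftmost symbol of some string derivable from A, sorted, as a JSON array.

FIRST sets, iterate to fixpoint:
pass 1:
  A via A→a S: +{a}
  S via S→A d: +{a}
  FIRST(S)={a}  FIRST(A)={a}
pass 2: (stable)
  FIRST(S)={a}  FIRST(A)={a}

FIRST(A) = ["a"]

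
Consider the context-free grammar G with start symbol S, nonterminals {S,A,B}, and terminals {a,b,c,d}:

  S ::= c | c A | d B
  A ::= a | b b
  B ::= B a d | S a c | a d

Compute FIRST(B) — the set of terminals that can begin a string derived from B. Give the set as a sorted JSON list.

FIRST sets, iterate to fixpoint:
pass 1:
  A via A→a: +{a}
  A via A→b b: +{b}
  B via B→a d: +{a}
  S via S→c: +{c}
  S via S→d B: +{d}
  S: {c,d}  A: {a,b}  B: {a}
pass 2:
  B via B→S a c: +{c,d}
  S: {c,d}  A: {a,b}  B: {a,c,d}
pass 3: done
  S: {c,d}  A: {a,b}  B: {a,c,d}

FIRST(B) = ["a", "c", "d"]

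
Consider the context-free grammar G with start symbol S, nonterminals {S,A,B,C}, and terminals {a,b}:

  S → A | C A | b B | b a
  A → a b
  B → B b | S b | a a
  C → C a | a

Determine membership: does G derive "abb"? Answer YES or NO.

Convert to CNF:
  S -> C A | T0 T1 | T1 B | T1 T0
  A -> T0 T1
  B -> B T1 | S T1 | T0 T0
  C -> C T0 | a
  T0 -> a
  T1 -> b

CYK table (by increasing span):
  cell(0,0) a: {C,T0}  orig:{C}
  cell(1,1) b: {T1}  orig:{}
  cell(2,2) b: {T1}  orig:{}
  cell(0,1) ab: {A,S}
  cell(1,2) bb: ∅
  cell(0,2) abb: {B}

S ∉ T[0,2] ⇒ NO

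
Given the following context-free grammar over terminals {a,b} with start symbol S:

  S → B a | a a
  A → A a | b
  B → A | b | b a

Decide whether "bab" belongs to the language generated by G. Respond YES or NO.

CNF form of G:
  S -> B T0 | T0 T0
  A -> A T0 | b
  B -> A T0 | T1 T0 | b
  T0 -> a
  T1 -> b

CYK table (by increasing span):
  cell(0,0) b: {A,B,T1}  orig:{A,B}
  cell(1,1) a: {T0}  orig:{}
  cell(2,2) b: {A,B,T1}  orig:{A,B}
  cell(0,1) ba: {A,B,S}
  cell(1,2) ab: ∅
  cell(0,2) bab: ∅

S ∉ T[0,2] ⇒ NO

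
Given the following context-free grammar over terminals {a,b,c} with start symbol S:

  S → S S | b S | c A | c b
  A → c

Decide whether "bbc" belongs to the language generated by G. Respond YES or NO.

Convert to CNF:
  S -> S S | T0 S | T1 A | T1 T0
  A -> c
  T0 -> b
  T1 -> c

CYK table (by increasing span):
  cell(0,0) b: {T0}  orig:{}
  cell(1,1) b: {T0}  orig:{}
  cell(2,2) c: {A,T1}  orig:{A}
  cell(0,1) bb: ∅
  cell(1,2) bc: ∅
  cell(0,2) bbc: ∅

S ∉ T[0,2] ⇒ NO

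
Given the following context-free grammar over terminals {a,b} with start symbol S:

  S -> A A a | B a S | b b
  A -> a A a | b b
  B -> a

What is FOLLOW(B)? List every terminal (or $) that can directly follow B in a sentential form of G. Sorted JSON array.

FIRST sets, iterate to fixpoint:
pass 1:
  A via A→a A a: +{a}
  A via A→b b: +{b}
  B via B→a: +{a}
  S via S→A A a: +{a,b}
  S: {a,b}  A: {a,b}  B: {a}
pass 2: — fixpoint
  S: {a,b}  A: {a,b}  B: {a}

FOLLOW iteration:
initialize: $ ∈ FOLLOW(S)
round 1:
  A→a A a: FOLLOW(A) ⊇ FIRST(a) = {a}; new: +{a}
  S→A A a: FOLLOW(A) ⊇ FIRST(A) = {a,b}; new: +{b}
  S→B a S: FOLLOW(B) ⊇ FIRST(a) = {a}; new: +{a}
  FOLLOW[S]={$}  FOLLOW[A]={a,b}  FOLLOW[B]={a}
round 2: — fixpoint
  FOLLOW[S]={$}  FOLLOW[A]={a,b}  FOLLOW[B]={a}

FOLLOW(B) = ["a"]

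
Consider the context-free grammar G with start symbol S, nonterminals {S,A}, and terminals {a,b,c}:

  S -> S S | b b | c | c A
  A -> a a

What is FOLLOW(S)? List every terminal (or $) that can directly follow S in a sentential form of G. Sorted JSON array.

FIRST sets, iterate to fixpoint:
pass 1:
  A via A→a a: +{a}
  S via S→b b: +{b}
  S via S→c: +{c}
  FIRST[S]={b,c}  FIRST[A]={a}
pass 2: done
  FIRST[S]={b,c}  FIRST[A]={a}

Compute FOLLOW by fixpoint:
initialize: $ ∈ FOLLOW(S)
[1]
  S→S S: FOLLOW(S) ⊇ FIRST(S) = {b,c}; new: +{b,c}
  S→c A: FOLLOW(A) ⊇ FOLLOW(S) ⊇ {$,b,c}; new: +{$,b,c}
  FOLLOW(S)={$,b,c}  FOLLOW(A)={$,b,c}
[2] (no change)
  FOLLOW(S)={$,b,c}  FOLLOW(A)={$,b,c}

FOLLOW(S) = ["$", "b", "c"]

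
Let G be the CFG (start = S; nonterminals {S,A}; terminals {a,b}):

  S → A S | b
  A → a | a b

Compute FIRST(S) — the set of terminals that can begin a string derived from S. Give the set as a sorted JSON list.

Compute FIRST by fixpoint:
round 1:
  A via A→a: +{a}
  S via S→A S: +{a}
  S via S→b: +{b}
  FIRST[S]={a,b}  FIRST[A]={a}
round 2: (stable)
  FIRST[S]={a,b}  FIRST[A]={a}

FIRST(S) = ["a", "b"]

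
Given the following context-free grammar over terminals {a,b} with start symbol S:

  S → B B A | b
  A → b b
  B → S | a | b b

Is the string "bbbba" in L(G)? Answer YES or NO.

Convert to CNF:
  S -> B X2 | b
  A -> T0 T0
  B -> B X1 | T0 T0 | a | b
  T0 -> b
  X1 -> B A
  X2 -> B A

CYK fill:
  cell(0,0) b: {B,S,T0}  orig:{B,S}
  cell(1,1) b: {B,S,T0}  orig:{B,S}
  cell(2,2) b: {B,S,T0}  orig:{B,S}
  cell(3,3) b: {B,S,T0}  orig:{B,S}
  cell(4,4) a: {B}
  cell(0,1) bb: {A,B}
  cell(1,2) bb: {A,B}
  cell(2,3) bb: {A,B}
  cell(3,4) ba: ∅
  cell(0,2) bbb: {X1,X2}  orig:{}
  cell(1,3) bbb: {X1,X2}  orig:{}
  cell(2,4) bba: ∅
  cell(0,3) bbbb: {B,S,X1,X2}  orig:{B,S}
  cell(1,4) bbba: ∅
  cell(0,4) bbbba: ∅

S ∉ T[0,4] ⇒ NO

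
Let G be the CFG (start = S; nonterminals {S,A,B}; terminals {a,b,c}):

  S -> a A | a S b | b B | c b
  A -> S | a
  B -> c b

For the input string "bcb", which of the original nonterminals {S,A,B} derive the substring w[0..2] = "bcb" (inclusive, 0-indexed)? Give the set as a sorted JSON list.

CNF form of G:
  S -> T0 A | T0 X4 | T1 B | T2 T1
  A -> T0 A | T0 X3 | T1 B | T2 T1 | a
  B -> T2 T1
  T0 -> a
  T1 -> b
  T2 -> c
  X3 -> S T1
  X4 -> S T1

Fill CYK table bottom-up (cells [i..j] with 0 ≤ i ≤ j ≤ 2 only):
  T[0,0] 'b' = {T1}  orig:{}
  T[1,1] 'c' = {T2}  orig:{}
  T[2,2] 'b' = {T1}  orig:{}
  T[0,1] 'bc' = ∅
  T[1,2] 'cb' = {A,B,S}
  T[0,2] 'bcb' = {A,S}

Original NTs in T[0,2] deriving "bcb": ["A", "S"]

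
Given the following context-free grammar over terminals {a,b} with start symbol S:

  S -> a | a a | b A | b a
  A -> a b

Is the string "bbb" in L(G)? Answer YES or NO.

CNF form of G:
  S -> T0 T0 | T1 A | T1 T0 | a
  A -> T0 T1
  T0 -> a
  T1 -> b

CYK table (by increasing span):
  T[0,0] 'b' = {T1}  orig:{}
  T[1,1] 'b' = {T1}  orig:{}
  T[2,2] 'b' = {T1}  orig:{}
  T[0,1] 'bb' = ∅
  T[1,2] 'bb' = ∅
  T[0,2] 'bbb' = ∅

S ∉ T[0,2] ⇒ NO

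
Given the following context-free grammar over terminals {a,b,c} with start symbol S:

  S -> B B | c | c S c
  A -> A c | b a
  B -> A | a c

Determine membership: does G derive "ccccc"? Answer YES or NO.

CNF form of G:
  S -> B B | T0 X3 | c
  A -> A T0 | T1 T2
  B -> A T0 | T1 T2 | T2 T0
  T0 -> c
  T1 -> b
  T2 -> a
  X3 -> S T0

CYK fill:
  T[0,0] 'c' = {S,T0}  orig:{S}
  T[1,1] 'c' = {S,T0}  orig:{S}
  T[2,2] 'c' = {S,T0}  orig:{S}
  T[3,3] 'c' = {S,T0}  orig:{S}
  T[4,4] 'c' = {S,T0}  orig:{S}
  T[0,1] 'cc' = {X3}  orig:{}
  T[1,2] 'cc' = {X3}  orig:{}
  T[2,3] 'cc' = {X3}  orig:{}
  T[3,4] 'cc' = {X3}  orig:{}
  T[0,2] 'ccc' = {S}
  T[1,3] 'ccc' = {S}
  T[2,4] 'ccc' = {S}
  T[0,3] 'cccc' = {X3}  orig:{}
  T[1,4] 'cccc' = {X3}  orig:{}
  T[0,4] 'ccccc' = {S}

S ∈ T[0,4] ⇒ YES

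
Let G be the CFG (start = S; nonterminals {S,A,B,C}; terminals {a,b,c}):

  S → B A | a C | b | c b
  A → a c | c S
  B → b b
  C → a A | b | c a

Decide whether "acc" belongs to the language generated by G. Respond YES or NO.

CNF form of G:
  S -> B A | T0 C | T1 T2 | b
  A -> T0 T1 | T1 S
  B -> T2 T2
  C -> T0 A | T1 T0 | b
  T0 -> a
  T1 -> c
  T2 -> b

Fill CYK table bottom-up:
  [0..0]={T0}  "a"  orig:{}
  [1..1]={T1}  "c"  orig:{}
  [2..2]={T1}  "c"  orig:{}
  [0..1]={A}  "ac"
  [1..2]=∅  "cc"
  [0..2]=∅  "acc"

S ∉ T[0,2] ⇒ NO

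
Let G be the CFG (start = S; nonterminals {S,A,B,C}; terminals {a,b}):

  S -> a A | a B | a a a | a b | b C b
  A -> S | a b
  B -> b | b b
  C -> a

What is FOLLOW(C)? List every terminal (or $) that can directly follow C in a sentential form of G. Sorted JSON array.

FIRST sets, iterate to fixpoint:
[1]
  A via A→a b: +{a}
  B via B→b: +{b}
  C via C→a: +{a}
  S via S→a A: +{a}
  S via S→b C b: +{b}
  S: {a,b}  A: {a}  B: {b}  C: {a}
[2]
  A via A→S: +{b}
  S: {a,b}  A: {a,b}  B: {b}  C: {a}
[3] — fixpoint
  S: {a,b}  A: {a,b}  B: {b}  C: {a}

FOLLOW iteration:
seed FOLLOW(S) with $
pass 1:
  S→a A: FOLLOW(A) ⊇ FOLLOW(S) ⊇ {$}; new: +{$}
  S→a B: FOLLOW(B) ⊇ FOLLOW(S) ⊇ {$}; new: +{$}
  S→b C b: FOLLOW(C) ⊇ FIRST(b) = {b}; new: +{b}
  FOLLOW(S)={$}  FOLLOW(A)={$}  FOLLOW(B)={$}  FOLLOW(C)={b}
pass 2: (no change)
  FOLLOW(S)={$}  FOLLOW(A)={$}  FOLLOW(B)={$}  FOLLOW(C)={b}

FOLLOW(C) = ["b"]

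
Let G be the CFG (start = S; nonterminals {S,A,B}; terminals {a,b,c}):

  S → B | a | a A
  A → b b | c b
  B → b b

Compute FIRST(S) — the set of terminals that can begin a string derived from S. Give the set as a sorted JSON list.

FIRST iteration:
round 1:
  A via A→b b: +{b}
  A via A→c b: +{c}
  B via B→b b: +{b}
  S via S→B: +{b}
  S via S→a: +{a}
  FIRST[S]={a,b}  FIRST[A]={b,c}  FIRST[B]={b}
round 2: (stable)
  FIRST[S]={a,b}  FIRST[A]={b,c}  FIRST[B]={b}

FIRST(S) = ["a", "b"]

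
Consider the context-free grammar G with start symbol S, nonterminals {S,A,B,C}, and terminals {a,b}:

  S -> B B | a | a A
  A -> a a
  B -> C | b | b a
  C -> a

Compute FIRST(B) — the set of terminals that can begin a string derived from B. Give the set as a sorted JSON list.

FIRST sets, iterate to fixpoint:
pass 1:
  A via A→a a: +{a}
  B via B→b: +{b}
  C via C→a: +{a}
  S via S→B B: +{b}
  S via S→a: +{a}
  FIRST(S)={a,b}  FIRST(A)={a}  FIRST(B)={b}  FIRST(C)={a}
pass 2:
  B via B→C: +{a}
  FIRST(S)={a,b}  FIRST(A)={a}  FIRST(B)={a,b}  FIRST(C)={a}
pass 3: done
  FIRST(S)={a,b}  FIRST(A)={a}  FIRST(B)={a,b}  FIRST(C)={a}

FIRST(B) = ["a", "b"]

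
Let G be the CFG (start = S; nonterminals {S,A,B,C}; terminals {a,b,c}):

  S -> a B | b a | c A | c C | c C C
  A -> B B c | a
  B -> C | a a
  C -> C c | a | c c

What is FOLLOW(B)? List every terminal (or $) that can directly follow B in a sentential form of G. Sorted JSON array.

Compute FIRST by fixpoint:
round 1:
  A via A→a: +{a}
  B via B→a a: +{a}
  C via C→a: +{a}
  C via C→c c: +{c}
  S via S→a B: +{a}
  S via S→b a: +{b}
  S via S→c A: +{c}
  FIRST(S)={a,b,c}  FIRST(A)={a}  FIRST(B)={a}  FIRST(C)={a,c}
round 2:
  B via B→C: +{c}
  FIRST(S)={a,b,c}  FIRST(A)={a}  FIRST(B)={a,c}  FIRST(C)={a,c}
round 3:
  A via A→B B c: +{c}
  FIRST(S)={a,b,c}  FIRST(A)={a,c}  FIRST(B)={a,c}  FIRST(C)={a,c}
round 4: — fixpoint
  FIRST(S)={a,b,c}  FIRST(A)={a,c}  FIRST(B)={a,c}  FIRST(C)={a,c}

FOLLOW iteration:
seed FOLLOW(S) with $
round 1:
  A→B B c: FOLLOW(B) ⊇ FIRST(B) = {a,c}; new: +{a,c}
  B→C: FOLLOW(C) ⊇ FOLLOW(B) ⊇ {a,c}; new: +{a,c}
  S→a B: FOLLOW(B) ⊇ FOLLOW(S) ⊇ {$}; new: +{$}
  S→c A: FOLLOW(A) ⊇ FOLLOW(S) ⊇ {$}; new: +{$}
  S→c C: FOLLOW(C) ⊇ FOLLOW(S) ⊇ {$}; new: +{$}
  FOLLOW[S]={$}  FOLLOW[A]={$}  FOLLOW[B]={$,a,c}  FOLLOW[C]={$,a,c}
round 2: (no change)
  FOLLOW[S]={$}  FOLLOW[A]={$}  FOLLOW[B]={$,a,c}  FOLLOW[C]={$,a,c}

FOLLOW(B) = ["$", "a", "c"]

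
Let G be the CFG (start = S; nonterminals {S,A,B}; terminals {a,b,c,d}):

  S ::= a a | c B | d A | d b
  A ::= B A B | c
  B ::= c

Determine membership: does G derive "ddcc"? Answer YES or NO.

Convert to CNF:
  S -> T0 T0 | T1 B | T2 A | T2 T3
  A -> B X4 | c
  B -> c
  T0 -> a
  T1 -> c
  T2 -> d
  T3 -> b
  X4 -> A B

CYK table (by increasing span):
  [0..0]={T2}  "d"  orig:{}
  [1..1]={T2}  "d"  orig:{}
  [2..2]={A,B,T1}  "c"  orig:{A,B}
  [3..3]={A,B,T1}  "c"  orig:{A,B}
  [0..1]=∅  "dd"
  [1..2]={S}  "dc"
  [2..3]={S,X4}  "cc"  orig:{S}
  [0..2]=∅  "ddc"
  [1..3]=∅  "dcc"
  [0..3]=∅  "ddcc"

S ∉ T[0,3] ⇒ NO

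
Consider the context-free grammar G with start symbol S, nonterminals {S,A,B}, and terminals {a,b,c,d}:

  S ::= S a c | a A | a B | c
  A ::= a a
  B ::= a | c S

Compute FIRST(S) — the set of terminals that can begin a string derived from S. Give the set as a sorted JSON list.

Compute FIRST by fixpoint:
round 1:
  A via A→a a: +{a}
  B via B→a: +{a}
  B via B→c S: +{c}
  S via S→a A: +{a}
  S via S→c: +{c}
  FIRST(S)={a,c}  FIRST(A)={a}  FIRST(B)={a,c}
round 2: done
  FIRST(S)={a,c}  FIRST(A)={a}  FIRST(B)={a,c}

FIRST(S) = ["a", "c"]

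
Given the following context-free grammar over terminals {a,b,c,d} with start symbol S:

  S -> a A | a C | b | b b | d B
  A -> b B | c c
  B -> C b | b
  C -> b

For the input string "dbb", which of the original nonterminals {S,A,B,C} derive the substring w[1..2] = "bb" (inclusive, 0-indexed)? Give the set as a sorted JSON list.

CNF form of G:
  S -> T0 T0 | T2 A | T2 C | T3 B | b
  A -> T0 B | T1 T1
  B -> C T0 | b
  C -> b
  T0 -> b
  T1 -> c
  T2 -> a
  T3 -> d

CYK fill, restricted to cells inside w[1..2]:
  [1..1]={B,C,S,T0}  "b"  orig:{B,C,S}
  [2..2]={B,C,S,T0}  "b"  orig:{B,C,S}
  [1..2]={A,B,S}  "bb"

Original NTs in T[1,2] deriving "bb": ["A", "B", "S"]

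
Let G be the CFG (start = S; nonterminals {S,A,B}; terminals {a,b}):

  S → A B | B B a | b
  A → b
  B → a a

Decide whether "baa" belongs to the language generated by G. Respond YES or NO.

CNF form of G:
  S -> A B | B X1 | b
  A -> b
  B -> T0 T0
  T0 -> a
  X1 -> B T0

Fill CYK table bottom-up:
  cell(0,0) b: {A,S}
  cell(1,1) a: {T0}  orig:{}
  cell(2,2) a: {T0}  orig:{}
  cell(0,1) ba: ∅
  cell(1,2) aa: {B}
  cell(0,2) baa: {S}

S ∈ T[0,2] ⇒ YES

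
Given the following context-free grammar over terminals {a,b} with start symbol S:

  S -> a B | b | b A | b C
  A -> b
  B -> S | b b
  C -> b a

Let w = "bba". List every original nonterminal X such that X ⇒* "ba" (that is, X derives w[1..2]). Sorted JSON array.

Convert to CNF:
  S -> T0 B | T1 A | T1 C | b
  A -> b
  B -> T0 B | T1 A | T1 C | T1 T1 | b
  C -> T1 T0
  T0 -> a
  T1 -> b

CYK fill — only the sub-triangle for w[1..2]:
  cell(1,1) b: {A,B,S,T1}  orig:{A,B,S}
  cell(2,2) a: {T0}  orig:{}
  cell(1,2) ba: {C}

Original NTs in T[1,2] deriving "ba": ["C"]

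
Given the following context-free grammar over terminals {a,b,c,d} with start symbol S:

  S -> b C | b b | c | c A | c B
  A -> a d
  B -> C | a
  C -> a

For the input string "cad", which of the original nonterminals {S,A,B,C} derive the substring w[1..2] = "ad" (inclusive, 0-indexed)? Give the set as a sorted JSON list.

CNF form of G:
  S -> T2 C | T2 T2 | T3 A | T3 B | c
  A -> T0 T1
  B -> a
  C -> a
  T0 -> a
  T1 -> d
  T2 -> b
  T3 -> c

CYK table (by increasing span), restricted to cells inside w[1..2]:
  [1..1]={B,C,T0}  "a"  orig:{B,C}
  [2..2]={T1}  "d"  orig:{}
  [1..2]={A}  "ad"

Original NTs in T[1,2] deriving "ad": ["A"]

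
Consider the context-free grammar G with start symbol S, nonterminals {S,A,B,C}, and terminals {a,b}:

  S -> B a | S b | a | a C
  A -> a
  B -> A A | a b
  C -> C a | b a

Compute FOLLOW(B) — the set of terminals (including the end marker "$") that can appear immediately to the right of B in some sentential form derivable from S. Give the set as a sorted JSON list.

FIRST iteration:
iter 1:
  A via A→a: +{a}
  B via B→A A: +{a}
  C via C→b a: +{b}
  S via S→B a: +{a}
  FIRST(S)={a}  FIRST(A)={a}  FIRST(B)={a}  FIRST(C)={b}
iter 2: done
  FIRST(S)={a}  FIRST(A)={a}  FIRST(B)={a}  FIRST(C)={b}

Compute FOLLOW by fixpoint:
seed FOLLOW(S) with $
iter 1:
  B→A A: FOLLOW(A) ⊇ FIRST(A) = {a}; new: +{a}
  C→C a: FOLLOW(C) ⊇ FIRST(a) = {a}; new: +{a}
  S→B a: FOLLOW(B) ⊇ FIRST(a) = {a}; new: +{a}
  S→S b: FOLLOW(S) ⊇ FIRST(b) = {b}; new: +{b}
  S→a C: FOLLOW(C) ⊇ FOLLOW(S) ⊇ {$,b}; new: +{$,b}
  S: {$,b}  A: {a}  B: {a}  C: {$,a,b}
iter 2: (no change)
  S: {$,b}  A: {a}  B: {a}  C: {$,a,b}

FOLLOW(B) = ["a"]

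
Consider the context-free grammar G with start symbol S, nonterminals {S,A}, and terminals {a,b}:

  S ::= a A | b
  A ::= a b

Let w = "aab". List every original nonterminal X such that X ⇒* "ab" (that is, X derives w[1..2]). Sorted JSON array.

CNF form of G:
  S -> T0 A | b
  A -> T0 T1
  T0 -> a
  T1 -> b

CYK table (by increasing span) — only the sub-triangle for w[1..2]:
  cell(1,1) a: {T0}  orig:{}
  cell(2,2) b: {S,T1}  orig:{S}
  cell(1,2) ab: {A}

Original NTs in T[1,2] deriving "ab": ["A"]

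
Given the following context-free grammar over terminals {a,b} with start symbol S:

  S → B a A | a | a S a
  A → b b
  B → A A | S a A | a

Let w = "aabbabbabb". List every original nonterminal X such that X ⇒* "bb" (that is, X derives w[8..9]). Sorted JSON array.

CNF form of G:
  S -> B X3 | T1 X4 | a
  A -> T0 T0
  B -> A A | S X2 | a
  T0 -> b
  T1 -> a
  X2 -> T1 A
  X3 -> T1 A
  X4 -> S T1

Fill CYK table bottom-up — only the sub-triangle for w[8..9]:
  T[8,8] 'b' = {T0}  orig:{}
  T[9,9] 'b' = {T0}  orig:{}
  T[8,9] 'bb' = {A}

Original NTs in T[8,9] deriving "bb": ["A"]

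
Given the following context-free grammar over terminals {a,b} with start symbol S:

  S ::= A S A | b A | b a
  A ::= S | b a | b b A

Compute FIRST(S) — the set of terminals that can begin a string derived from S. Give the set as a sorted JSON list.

Compute FIRST by fixpoint:
round 1:
  A via A→b a: +{b}
  S via S→A S A: +{b}
  FIRST[S]={b}  FIRST[A]={b}
round 2: — fixpoint
  FIRST[S]={b}  FIRST[A]={b}

FIRST(S) = ["b"]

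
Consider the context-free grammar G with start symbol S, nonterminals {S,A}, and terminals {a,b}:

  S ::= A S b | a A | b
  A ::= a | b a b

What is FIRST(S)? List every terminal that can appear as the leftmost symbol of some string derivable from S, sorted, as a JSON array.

FIRST sets, iterate to fixpoint:
iter 1:
  A via A→a: +{a}
  A via A→b a b: +{b}
  S via S→A S b: +{a,b}
  FIRST[S]={a,b}  FIRST[A]={a,b}
iter 2: done
  FIRST[S]={a,b}  FIRST[A]={a,b}

FIRST(S) = ["a", "b"]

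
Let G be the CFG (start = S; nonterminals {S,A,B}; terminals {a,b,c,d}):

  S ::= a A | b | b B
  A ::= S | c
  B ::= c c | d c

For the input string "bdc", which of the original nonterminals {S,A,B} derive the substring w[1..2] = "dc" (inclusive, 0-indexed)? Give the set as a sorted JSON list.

CNF form of G:
  S -> T0 A | T1 B | b
  A -> T0 A | T1 B | b | c
  B -> T2 T2 | T3 T2
  T0 -> a
  T1 -> b
  T2 -> c
  T3 -> d

Fill CYK table bottom-up (cells [i..j] with 1 ≤ i ≤ j ≤ 2 only):
  cell(1,1) d: {T3}  orig:{}
  cell(2,2) c: {A,T2}  orig:{A}
  cell(1,2) dc: {B}

Original NTs in T[1,2] deriving "dc": ["B"]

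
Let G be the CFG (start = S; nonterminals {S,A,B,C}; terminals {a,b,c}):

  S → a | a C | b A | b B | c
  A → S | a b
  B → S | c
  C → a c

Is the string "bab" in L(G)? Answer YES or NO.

Convert to CNF:
  S -> T0 C | T1 A | T1 B | a | c
  A -> T0 C | T0 T1 | T1 A | T1 B | a | c
  B -> T0 C | T1 A | T1 B | a | c
  C -> T0 T2
  T0 -> a
  T1 -> b
  T2 -> c

CYK fill:
  [0..0]={T1}  "b"  orig:{}
  [1..1]={A,B,S,T0}  "a"  orig:{A,B,S}
  [2..2]={T1}  "b"  orig:{}
  [0..1]={A,B,S}  "ba"
  [1..2]={A}  "ab"
  [0..2]={A,B,S}  "bab"

S ∈ T[0,2] ⇒ YES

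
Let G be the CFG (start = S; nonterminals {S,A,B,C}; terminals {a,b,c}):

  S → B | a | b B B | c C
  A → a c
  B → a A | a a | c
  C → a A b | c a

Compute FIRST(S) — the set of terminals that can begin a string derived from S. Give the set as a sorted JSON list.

FIRST sets, iterate to fixpoint:
[1]
  A via A→a c: +{a}
  B via B→a A: +{a}
  B via B→c: +{c}
  C via C→a A b: +{a}
  C via C→c a: +{c}
  S via S→B: +{a,c}
  S via S→b B B: +{b}
  S: {a,b,c}  A: {a}  B: {a,c}  C: {a,c}
[2] done
  S: {a,b,c}  A: {a}  B: {a,c}  C: {a,c}

FIRST(S) = ["a", "b", "c"]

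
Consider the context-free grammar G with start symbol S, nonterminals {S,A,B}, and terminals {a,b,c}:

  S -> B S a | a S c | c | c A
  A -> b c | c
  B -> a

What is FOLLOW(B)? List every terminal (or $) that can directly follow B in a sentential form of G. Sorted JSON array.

FIRST iteration:
round 1:
  A via A→b c: +{b}
  A via A→c: +{c}
  B via B→a: +{a}
  S via S→B S a: +{a}
  S via S→c: +{c}
  FIRST(S)={a,c}  FIRST(A)={b,c}  FIRST(B)={a}
round 2: — fixpoint
  FIRST(S)={a,c}  FIRST(A)={b,c}  FIRST(B)={a}

FOLLOW sets:
initialize: $ ∈ FOLLOW(S)
round 1:
  S→B S a: FOLLOW(B) ⊇ FIRST(S) = {a,c}; new: +{a,c}
  S→B S a: FOLLOW(S) ⊇ FIRST(a) = {a}; new: +{a}
  S→a S c: FOLLOW(S) ⊇ FIRST(c) = {c}; new: +{c}
  S→c A: FOLLOW(A) ⊇ FOLLOW(S) ⊇ {$,a,c}; new: +{$,a,c}
  FOLLOW(S)={$,a,c}  FOLLOW(A)={$,a,c}  FOLLOW(B)={a,c}
round 2: (stable)
  FOLLOW(S)={$,a,c}  FOLLOW(A)={$,a,c}  FOLLOW(B)={a,c}

FOLLOW(B) = ["a", "c"]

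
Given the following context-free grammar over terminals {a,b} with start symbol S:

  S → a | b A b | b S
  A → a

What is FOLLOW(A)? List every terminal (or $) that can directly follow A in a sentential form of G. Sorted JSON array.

Compute FIRST by fixpoint:
pass 1:
  A via A→a: +{a}
  S via S→a: +{a}
  S via S→b A b: +{b}
  FIRST[S]={a,b}  FIRST[A]={a}
pass 2: (stable)
  FIRST[S]={a,b}  FIRST[A]={a}

FOLLOW iteration:
FOLLOW(S) := {$}
[1]
  S→b A b: FOLLOW(A) ⊇ FIRST(b) = {b}; new: +{b}
  FOLLOW[S]={$}  FOLLOW[A]={b}
[2] — fixpoint
  FOLLOW[S]={$}  FOLLOW[A]={b}

FOLLOW(A) = ["b"]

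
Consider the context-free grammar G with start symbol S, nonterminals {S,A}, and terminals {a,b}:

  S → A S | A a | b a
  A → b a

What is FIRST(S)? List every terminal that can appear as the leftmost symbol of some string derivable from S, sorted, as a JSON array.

Compute FIRST by fixpoint:
iter 1:
  A via A→b a: +{b}
  S via S→A S: +{b}
  S: {b}  A: {b}
iter 2: (no change)
  S: {b}  A: {b}

FIRST(S) = ["b"]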